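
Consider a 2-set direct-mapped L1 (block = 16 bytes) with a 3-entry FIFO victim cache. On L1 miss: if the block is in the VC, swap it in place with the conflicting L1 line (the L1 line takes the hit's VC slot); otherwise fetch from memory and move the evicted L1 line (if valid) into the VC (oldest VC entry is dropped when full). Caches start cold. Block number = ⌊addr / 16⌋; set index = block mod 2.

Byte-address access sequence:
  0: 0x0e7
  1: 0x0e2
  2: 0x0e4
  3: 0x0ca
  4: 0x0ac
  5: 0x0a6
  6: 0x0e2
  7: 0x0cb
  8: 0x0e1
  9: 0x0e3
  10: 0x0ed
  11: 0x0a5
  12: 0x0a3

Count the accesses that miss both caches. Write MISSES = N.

  [0] addr=0xe7 blk=14 s=0: MISS | VC []
  [1] addr=0xe2 blk=14 s=0: L1-HIT | VC []
  [2] addr=0xe4 blk=14 s=0: L1-HIT | VC []
  [3] addr=0xca blk=12 s=0: MISS | VC [14]
  [4] addr=0xac blk=10 s=0: MISS | VC [14, 12]
  [5] addr=0xa6 blk=10 s=0: L1-HIT | VC [14, 12]
  [6] addr=0xe2 blk=14 s=0: VC-HIT | VC [10, 12]
  [7] addr=0xcb blk=12 s=0: VC-HIT | VC [10, 14]
  [8] addr=0xe1 blk=14 s=0: VC-HIT | VC [10, 12]
  [9] addr=0xe3 blk=14 s=0: L1-HIT | VC [10, 12]
  [10] addr=0xed blk=14 s=0: L1-HIT | VC [10, 12]
  [11] addr=0xa5 blk=10 s=0: VC-HIT | VC [14, 12]
  [12] addr=0xa3 blk=10 s=0: L1-HIT | VC [14, 12]

MISSES = 3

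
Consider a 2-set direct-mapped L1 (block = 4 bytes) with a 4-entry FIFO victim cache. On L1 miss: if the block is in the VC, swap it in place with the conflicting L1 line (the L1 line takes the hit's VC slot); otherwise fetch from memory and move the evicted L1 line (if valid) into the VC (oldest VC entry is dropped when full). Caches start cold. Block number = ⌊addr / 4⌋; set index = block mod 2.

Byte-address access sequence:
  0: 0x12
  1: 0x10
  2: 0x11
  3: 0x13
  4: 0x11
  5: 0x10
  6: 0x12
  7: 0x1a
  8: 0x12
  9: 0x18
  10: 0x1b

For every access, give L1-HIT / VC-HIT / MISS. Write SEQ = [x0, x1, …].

SEQ = [MISS, L1-HIT, L1-HIT, L1-HIT, L1-HIT, L1-HIT, L1-HIT, MISS, VC-HIT, VC-HIT, L1-HIT]

0: 0x12 (blk 4, set 0) → MISS  vc=[]
1: 0x10 (blk 4, set 0) → L1-HIT  vc=[]
2: 0x11 (blk 4, set 0) → L1-HIT  vc=[]
3: 0x13 (blk 4, set 0) → L1-HIT  vc=[]
4: 0x11 (blk 4, set 0) → L1-HIT  vc=[]
5: 0x10 (blk 4, set 0) → L1-HIT  vc=[]
6: 0x12 (blk 4, set 0) → L1-HIT  vc=[]
7: 0x1a (blk 6, set 0) → MISS  vc=[4]
8: 0x12 (blk 4, set 0) → VC-HIT  vc=[6]
9: 0x18 (blk 6, set 0) → VC-HIT  vc=[4]
10: 0x1b (blk 6, set 0) → L1-HIT  vc=[4]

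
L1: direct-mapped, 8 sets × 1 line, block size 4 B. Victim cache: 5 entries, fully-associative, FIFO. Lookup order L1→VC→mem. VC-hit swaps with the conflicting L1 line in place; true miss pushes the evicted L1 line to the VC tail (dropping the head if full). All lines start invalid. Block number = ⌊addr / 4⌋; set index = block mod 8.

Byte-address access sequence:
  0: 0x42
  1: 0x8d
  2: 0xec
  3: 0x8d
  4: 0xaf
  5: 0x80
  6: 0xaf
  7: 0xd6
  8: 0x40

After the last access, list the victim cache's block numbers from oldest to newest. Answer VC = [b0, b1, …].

0: 0x42 (blk 16, set 0) → MISS  vc=[]
1: 0x8d (blk 35, set 3) → MISS  vc=[]
2: 0xec (blk 59, set 3) → MISS  vc=[35]
3: 0x8d (blk 35, set 3) → VC-HIT  vc=[59]
4: 0xaf (blk 43, set 3) → MISS  vc=[59, 35]
5: 0x80 (blk 32, set 0) → MISS  vc=[59, 35, 16]
6: 0xaf (blk 43, set 3) → L1-HIT  vc=[59, 35, 16]
7: 0xd6 (blk 53, set 5) → MISS  vc=[59, 35, 16]
8: 0x40 (blk 16, set 0) → VC-HIT  vc=[59, 35, 32]

VC = [59, 35, 32]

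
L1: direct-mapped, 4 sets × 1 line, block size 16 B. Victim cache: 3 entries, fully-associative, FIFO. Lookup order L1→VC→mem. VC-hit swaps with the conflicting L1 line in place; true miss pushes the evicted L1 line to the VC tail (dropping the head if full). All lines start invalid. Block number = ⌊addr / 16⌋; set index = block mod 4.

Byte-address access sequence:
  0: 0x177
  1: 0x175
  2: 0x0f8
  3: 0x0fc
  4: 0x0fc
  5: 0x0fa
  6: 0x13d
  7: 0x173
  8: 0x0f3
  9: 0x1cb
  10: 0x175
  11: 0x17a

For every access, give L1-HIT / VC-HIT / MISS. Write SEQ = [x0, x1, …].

0: 0x177 (blk 23, set 3) → MISS  vc=[]
1: 0x175 (blk 23, set 3) → L1-HIT  vc=[]
2: 0xf8 (blk 15, set 3) → MISS  vc=[23]
3: 0xfc (blk 15, set 3) → L1-HIT  vc=[23]
4: 0xfc (blk 15, set 3) → L1-HIT  vc=[23]
5: 0xfa (blk 15, set 3) → L1-HIT  vc=[23]
6: 0x13d (blk 19, set 3) → MISS  vc=[23, 15]
7: 0x173 (blk 23, set 3) → VC-HIT  vc=[19, 15]
8: 0xf3 (blk 15, set 3) → VC-HIT  vc=[19, 23]
9: 0x1cb (blk 28, set 0) → MISS  vc=[19, 23]
10: 0x175 (blk 23, set 3) → VC-HIT  vc=[19, 15]
11: 0x17a (blk 23, set 3) → L1-HIT  vc=[19, 15]

SEQ = [MISS, L1-HIT, MISS, L1-HIT, L1-HIT, L1-HIT, MISS, VC-HIT, VC-HIT, MISS, VC-HIT, L1-HIT]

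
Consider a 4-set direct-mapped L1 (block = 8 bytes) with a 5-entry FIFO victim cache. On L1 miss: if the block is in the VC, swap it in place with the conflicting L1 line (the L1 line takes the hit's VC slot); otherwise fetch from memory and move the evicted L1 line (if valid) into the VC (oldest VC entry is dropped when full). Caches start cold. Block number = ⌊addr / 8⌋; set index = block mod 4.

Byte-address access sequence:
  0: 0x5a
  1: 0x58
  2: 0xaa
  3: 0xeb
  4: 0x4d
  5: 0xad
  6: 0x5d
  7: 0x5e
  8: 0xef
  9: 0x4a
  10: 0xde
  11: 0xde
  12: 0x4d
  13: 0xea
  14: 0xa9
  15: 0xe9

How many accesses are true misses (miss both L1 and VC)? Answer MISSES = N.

MISSES = 5

0: 0x5a (blk 11, set 3) → MISS  vc=[]
1: 0x58 (blk 11, set 3) → L1-HIT  vc=[]
2: 0xaa (blk 21, set 1) → MISS  vc=[]
3: 0xeb (blk 29, set 1) → MISS  vc=[21]
4: 0x4d (blk 9, set 1) → MISS  vc=[21, 29]
5: 0xad (blk 21, set 1) → VC-HIT  vc=[9, 29]
6: 0x5d (blk 11, set 3) → L1-HIT  vc=[9, 29]
7: 0x5e (blk 11, set 3) → L1-HIT  vc=[9, 29]
8: 0xef (blk 29, set 1) → VC-HIT  vc=[9, 21]
9: 0x4a (blk 9, set 1) → VC-HIT  vc=[29, 21]
10: 0xde (blk 27, set 3) → MISS  vc=[29, 21, 11]
11: 0xde (blk 27, set 3) → L1-HIT  vc=[29, 21, 11]
12: 0x4d (blk 9, set 1) → L1-HIT  vc=[29, 21, 11]
13: 0xea (blk 29, set 1) → VC-HIT  vc=[9, 21, 11]
14: 0xa9 (blk 21, set 1) → VC-HIT  vc=[9, 29, 11]
15: 0xe9 (blk 29, set 1) → VC-HIT  vc=[9, 21, 11]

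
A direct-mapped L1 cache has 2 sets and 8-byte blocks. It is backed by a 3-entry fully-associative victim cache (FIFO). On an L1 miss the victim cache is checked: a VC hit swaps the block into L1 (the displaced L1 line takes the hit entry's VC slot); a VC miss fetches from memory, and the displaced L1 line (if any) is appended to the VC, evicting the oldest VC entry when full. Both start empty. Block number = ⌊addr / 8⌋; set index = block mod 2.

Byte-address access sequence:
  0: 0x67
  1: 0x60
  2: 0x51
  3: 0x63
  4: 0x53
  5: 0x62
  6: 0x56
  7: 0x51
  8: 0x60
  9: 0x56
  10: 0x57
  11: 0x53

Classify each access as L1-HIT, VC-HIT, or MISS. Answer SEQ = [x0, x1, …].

SEQ = [MISS, L1-HIT, MISS, VC-HIT, VC-HIT, VC-HIT, VC-HIT, L1-HIT, VC-HIT, VC-HIT, L1-HIT, L1-HIT]

#0 0x67→b12/s0 MISS; vc=[]
#1 0x60→b12/s0 L1-HIT; vc=[]
#2 0x51→b10/s0 MISS; vc=[12]
#3 0x63→b12/s0 VC-HIT; vc=[10]
#4 0x53→b10/s0 VC-HIT; vc=[12]
#5 0x62→b12/s0 VC-HIT; vc=[10]
#6 0x56→b10/s0 VC-HIT; vc=[12]
#7 0x51→b10/s0 L1-HIT; vc=[12]
#8 0x60→b12/s0 VC-HIT; vc=[10]
#9 0x56→b10/s0 VC-HIT; vc=[12]
#10 0x57→b10/s0 L1-HIT; vc=[12]
#11 0x53→b10/s0 L1-HIT; vc=[12]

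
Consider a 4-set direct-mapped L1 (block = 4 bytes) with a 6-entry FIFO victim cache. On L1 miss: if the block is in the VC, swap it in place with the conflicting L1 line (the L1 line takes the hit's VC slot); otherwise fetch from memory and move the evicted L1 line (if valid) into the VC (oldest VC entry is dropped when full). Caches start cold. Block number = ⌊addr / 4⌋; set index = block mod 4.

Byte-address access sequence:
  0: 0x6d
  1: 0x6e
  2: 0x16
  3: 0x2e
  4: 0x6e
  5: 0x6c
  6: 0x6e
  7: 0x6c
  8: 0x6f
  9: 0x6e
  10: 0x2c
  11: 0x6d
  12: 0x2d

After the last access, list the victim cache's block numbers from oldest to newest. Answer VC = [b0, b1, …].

#0 0x6d→b27/s3 MISS; vc=[]
#1 0x6e→b27/s3 L1-HIT; vc=[]
#2 0x16→b5/s1 MISS; vc=[]
#3 0x2e→b11/s3 MISS; vc=[27]
#4 0x6e→b27/s3 VC-HIT; vc=[11]
#5 0x6c→b27/s3 L1-HIT; vc=[11]
#6 0x6e→b27/s3 L1-HIT; vc=[11]
#7 0x6c→b27/s3 L1-HIT; vc=[11]
#8 0x6f→b27/s3 L1-HIT; vc=[11]
#9 0x6e→b27/s3 L1-HIT; vc=[11]
#10 0x2c→b11/s3 VC-HIT; vc=[27]
#11 0x6d→b27/s3 VC-HIT; vc=[11]
#12 0x2d→b11/s3 VC-HIT; vc=[27]

VC = [27]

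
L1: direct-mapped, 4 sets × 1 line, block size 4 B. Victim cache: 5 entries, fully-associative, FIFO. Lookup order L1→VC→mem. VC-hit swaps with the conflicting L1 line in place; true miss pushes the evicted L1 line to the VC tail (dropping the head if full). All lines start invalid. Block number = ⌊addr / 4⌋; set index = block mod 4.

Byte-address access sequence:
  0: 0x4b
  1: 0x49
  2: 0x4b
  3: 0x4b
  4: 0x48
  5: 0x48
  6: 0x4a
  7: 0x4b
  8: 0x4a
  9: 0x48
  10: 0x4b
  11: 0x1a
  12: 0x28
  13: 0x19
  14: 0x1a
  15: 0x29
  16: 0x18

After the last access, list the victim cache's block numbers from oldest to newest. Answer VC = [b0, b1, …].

#0 0x4b→b18/s2 MISS; vc=[]
#1 0x49→b18/s2 L1-HIT; vc=[]
#2 0x4b→b18/s2 L1-HIT; vc=[]
#3 0x4b→b18/s2 L1-HIT; vc=[]
#4 0x48→b18/s2 L1-HIT; vc=[]
#5 0x48→b18/s2 L1-HIT; vc=[]
#6 0x4a→b18/s2 L1-HIT; vc=[]
#7 0x4b→b18/s2 L1-HIT; vc=[]
#8 0x4a→b18/s2 L1-HIT; vc=[]
#9 0x48→b18/s2 L1-HIT; vc=[]
#10 0x4b→b18/s2 L1-HIT; vc=[]
#11 0x1a→b6/s2 MISS; vc=[18]
#12 0x28→b10/s2 MISS; vc=[18,6]
#13 0x19→b6/s2 VC-HIT; vc=[18,10]
#14 0x1a→b6/s2 L1-HIT; vc=[18,10]
#15 0x29→b10/s2 VC-HIT; vc=[18,6]
#16 0x18→b6/s2 VC-HIT; vc=[18,10]

VC = [18, 10]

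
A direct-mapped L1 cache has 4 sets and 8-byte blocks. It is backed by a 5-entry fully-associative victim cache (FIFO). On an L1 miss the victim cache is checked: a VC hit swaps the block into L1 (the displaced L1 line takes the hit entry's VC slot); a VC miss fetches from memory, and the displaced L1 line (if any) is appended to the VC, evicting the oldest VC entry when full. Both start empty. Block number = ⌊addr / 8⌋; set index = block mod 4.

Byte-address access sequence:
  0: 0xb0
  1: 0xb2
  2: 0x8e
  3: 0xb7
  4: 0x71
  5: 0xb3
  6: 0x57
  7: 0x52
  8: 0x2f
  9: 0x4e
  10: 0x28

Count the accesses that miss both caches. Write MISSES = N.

0: 0xb0 (blk 22, set 2) → MISS  vc=[]
1: 0xb2 (blk 22, set 2) → L1-HIT  vc=[]
2: 0x8e (blk 17, set 1) → MISS  vc=[]
3: 0xb7 (blk 22, set 2) → L1-HIT  vc=[]
4: 0x71 (blk 14, set 2) → MISS  vc=[22]
5: 0xb3 (blk 22, set 2) → VC-HIT  vc=[14]
6: 0x57 (blk 10, set 2) → MISS  vc=[14, 22]
7: 0x52 (blk 10, set 2) → L1-HIT  vc=[14, 22]
8: 0x2f (blk 5, set 1) → MISS  vc=[14, 22, 17]
9: 0x4e (blk 9, set 1) → MISS  vc=[14, 22, 17, 5]
10: 0x28 (blk 5, set 1) → VC-HIT  vc=[14, 22, 17, 9]

MISSES = 6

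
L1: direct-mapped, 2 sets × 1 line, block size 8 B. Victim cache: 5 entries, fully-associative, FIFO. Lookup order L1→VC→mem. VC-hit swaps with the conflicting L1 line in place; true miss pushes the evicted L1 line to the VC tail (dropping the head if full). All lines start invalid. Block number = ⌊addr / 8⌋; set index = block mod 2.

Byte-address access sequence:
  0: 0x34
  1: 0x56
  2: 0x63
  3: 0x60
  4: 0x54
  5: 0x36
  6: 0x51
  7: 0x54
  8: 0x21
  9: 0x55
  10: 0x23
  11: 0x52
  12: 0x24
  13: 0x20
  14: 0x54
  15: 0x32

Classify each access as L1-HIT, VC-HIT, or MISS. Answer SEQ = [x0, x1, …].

0: 0x34 (blk 6, set 0) → MISS  vc=[]
1: 0x56 (blk 10, set 0) → MISS  vc=[6]
2: 0x63 (blk 12, set 0) → MISS  vc=[6, 10]
3: 0x60 (blk 12, set 0) → L1-HIT  vc=[6, 10]
4: 0x54 (blk 10, set 0) → VC-HIT  vc=[6, 12]
5: 0x36 (blk 6, set 0) → VC-HIT  vc=[10, 12]
6: 0x51 (blk 10, set 0) → VC-HIT  vc=[6, 12]
7: 0x54 (blk 10, set 0) → L1-HIT  vc=[6, 12]
8: 0x21 (blk 4, set 0) → MISS  vc=[6, 12, 10]
9: 0x55 (blk 10, set 0) → VC-HIT  vc=[6, 12, 4]
10: 0x23 (blk 4, set 0) → VC-HIT  vc=[6, 12, 10]
11: 0x52 (blk 10, set 0) → VC-HIT  vc=[6, 12, 4]
12: 0x24 (blk 4, set 0) → VC-HIT  vc=[6, 12, 10]
13: 0x20 (blk 4, set 0) → L1-HIT  vc=[6, 12, 10]
14: 0x54 (blk 10, set 0) → VC-HIT  vc=[6, 12, 4]
15: 0x32 (blk 6, set 0) → VC-HIT  vc=[10, 12, 4]

SEQ = [MISS, MISS, MISS, L1-HIT, VC-HIT, VC-HIT, VC-HIT, L1-HIT, MISS, VC-HIT, VC-HIT, VC-HIT, VC-HIT, L1-HIT, VC-HIT, VC-HIT]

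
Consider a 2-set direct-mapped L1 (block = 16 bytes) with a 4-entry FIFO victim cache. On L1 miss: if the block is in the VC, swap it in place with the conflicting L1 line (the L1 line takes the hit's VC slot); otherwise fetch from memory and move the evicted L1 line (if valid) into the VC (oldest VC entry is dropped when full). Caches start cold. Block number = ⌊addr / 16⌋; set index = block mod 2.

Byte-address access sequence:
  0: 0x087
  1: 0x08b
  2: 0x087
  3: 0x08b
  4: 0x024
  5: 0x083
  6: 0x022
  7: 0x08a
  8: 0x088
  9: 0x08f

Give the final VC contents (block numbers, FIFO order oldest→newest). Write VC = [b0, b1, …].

VC = [2]

  [0] addr=0x87 blk=8 s=0: MISS | VC []
  [1] addr=0x8b blk=8 s=0: L1-HIT | VC []
  [2] addr=0x87 blk=8 s=0: L1-HIT | VC []
  [3] addr=0x8b blk=8 s=0: L1-HIT | VC []
  [4] addr=0x24 blk=2 s=0: MISS | VC [8]
  [5] addr=0x83 blk=8 s=0: VC-HIT | VC [2]
  [6] addr=0x22 blk=2 s=0: VC-HIT | VC [8]
  [7] addr=0x8a blk=8 s=0: VC-HIT | VC [2]
  [8] addr=0x88 blk=8 s=0: L1-HIT | VC [2]
  [9] addr=0x8f blk=8 s=0: L1-HIT | VC [2]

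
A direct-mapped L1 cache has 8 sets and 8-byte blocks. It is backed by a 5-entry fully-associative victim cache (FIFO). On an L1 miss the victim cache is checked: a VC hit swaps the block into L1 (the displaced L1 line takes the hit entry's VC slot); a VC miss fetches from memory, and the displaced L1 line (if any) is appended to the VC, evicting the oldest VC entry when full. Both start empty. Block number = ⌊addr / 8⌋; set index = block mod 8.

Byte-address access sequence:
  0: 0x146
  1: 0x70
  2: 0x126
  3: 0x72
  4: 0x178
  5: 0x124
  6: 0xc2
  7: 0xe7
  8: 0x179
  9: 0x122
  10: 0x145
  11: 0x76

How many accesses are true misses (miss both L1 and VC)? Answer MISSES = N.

0: 0x146 (blk 40, set 0) → MISS  vc=[]
1: 0x70 (blk 14, set 6) → MISS  vc=[]
2: 0x126 (blk 36, set 4) → MISS  vc=[]
3: 0x72 (blk 14, set 6) → L1-HIT  vc=[]
4: 0x178 (blk 47, set 7) → MISS  vc=[]
5: 0x124 (blk 36, set 4) → L1-HIT  vc=[]
6: 0xc2 (blk 24, set 0) → MISS  vc=[40]
7: 0xe7 (blk 28, set 4) → MISS  vc=[40, 36]
8: 0x179 (blk 47, set 7) → L1-HIT  vc=[40, 36]
9: 0x122 (blk 36, set 4) → VC-HIT  vc=[40, 28]
10: 0x145 (blk 40, set 0) → VC-HIT  vc=[24, 28]
11: 0x76 (blk 14, set 6) → L1-HIT  vc=[24, 28]

MISSES = 6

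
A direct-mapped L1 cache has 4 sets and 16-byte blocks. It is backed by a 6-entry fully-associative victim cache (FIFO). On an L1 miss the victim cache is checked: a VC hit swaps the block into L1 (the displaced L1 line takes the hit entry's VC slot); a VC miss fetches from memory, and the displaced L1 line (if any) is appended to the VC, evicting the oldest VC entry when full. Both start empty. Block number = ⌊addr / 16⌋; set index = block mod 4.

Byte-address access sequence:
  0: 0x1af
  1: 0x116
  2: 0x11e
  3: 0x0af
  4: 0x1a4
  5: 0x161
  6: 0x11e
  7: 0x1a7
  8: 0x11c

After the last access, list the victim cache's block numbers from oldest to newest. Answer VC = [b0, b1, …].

VC = [10, 22]

  [0] addr=0x1af blk=26 s=2: MISS | VC []
  [1] addr=0x116 blk=17 s=1: MISS | VC []
  [2] addr=0x11e blk=17 s=1: L1-HIT | VC []
  [3] addr=0xaf blk=10 s=2: MISS | VC [26]
  [4] addr=0x1a4 blk=26 s=2: VC-HIT | VC [10]
  [5] addr=0x161 blk=22 s=2: MISS | VC [10, 26]
  [6] addr=0x11e blk=17 s=1: L1-HIT | VC [10, 26]
  [7] addr=0x1a7 blk=26 s=2: VC-HIT | VC [10, 22]
  [8] addr=0x11c blk=17 s=1: L1-HIT | VC [10, 22]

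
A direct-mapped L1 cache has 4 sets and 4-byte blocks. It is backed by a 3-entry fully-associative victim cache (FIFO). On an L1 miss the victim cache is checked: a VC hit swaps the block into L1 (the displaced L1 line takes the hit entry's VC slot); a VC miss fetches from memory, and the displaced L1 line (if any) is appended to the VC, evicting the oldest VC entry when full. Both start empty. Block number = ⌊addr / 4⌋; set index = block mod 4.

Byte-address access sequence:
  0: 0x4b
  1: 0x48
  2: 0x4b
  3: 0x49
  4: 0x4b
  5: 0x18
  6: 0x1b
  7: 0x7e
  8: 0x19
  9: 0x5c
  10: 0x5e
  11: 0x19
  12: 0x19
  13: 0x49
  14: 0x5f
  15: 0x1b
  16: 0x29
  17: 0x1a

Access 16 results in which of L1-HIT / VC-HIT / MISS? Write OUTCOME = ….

OUTCOME = MISS

#0 0x4b→b18/s2 MISS; vc=[]
#1 0x48→b18/s2 L1-HIT; vc=[]
#2 0x4b→b18/s2 L1-HIT; vc=[]
#3 0x49→b18/s2 L1-HIT; vc=[]
#4 0x4b→b18/s2 L1-HIT; vc=[]
#5 0x18→b6/s2 MISS; vc=[18]
#6 0x1b→b6/s2 L1-HIT; vc=[18]
#7 0x7e→b31/s3 MISS; vc=[18]
#8 0x19→b6/s2 L1-HIT; vc=[18]
#9 0x5c→b23/s3 MISS; vc=[18,31]
#10 0x5e→b23/s3 L1-HIT; vc=[18,31]
#11 0x19→b6/s2 L1-HIT; vc=[18,31]
#12 0x19→b6/s2 L1-HIT; vc=[18,31]
#13 0x49→b18/s2 VC-HIT; vc=[6,31]
#14 0x5f→b23/s3 L1-HIT; vc=[6,31]
#15 0x1b→b6/s2 VC-HIT; vc=[18,31]
#16 0x29→b10/s2 MISS; vc=[18,31,6]
#17 0x1a→b6/s2 VC-HIT; vc=[18,31,10]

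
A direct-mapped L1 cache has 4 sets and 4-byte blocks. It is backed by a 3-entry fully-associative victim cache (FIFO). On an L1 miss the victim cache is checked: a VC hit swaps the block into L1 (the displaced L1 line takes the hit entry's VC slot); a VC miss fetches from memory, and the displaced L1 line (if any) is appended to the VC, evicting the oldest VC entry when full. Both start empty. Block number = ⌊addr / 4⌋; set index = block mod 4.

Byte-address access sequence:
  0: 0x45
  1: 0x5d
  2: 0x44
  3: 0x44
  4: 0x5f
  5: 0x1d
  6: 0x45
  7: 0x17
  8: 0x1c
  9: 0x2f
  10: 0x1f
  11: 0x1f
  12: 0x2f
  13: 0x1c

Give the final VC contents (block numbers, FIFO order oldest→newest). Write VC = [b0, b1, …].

0: 0x45 (blk 17, set 1) → MISS  vc=[]
1: 0x5d (blk 23, set 3) → MISS  vc=[]
2: 0x44 (blk 17, set 1) → L1-HIT  vc=[]
3: 0x44 (blk 17, set 1) → L1-HIT  vc=[]
4: 0x5f (blk 23, set 3) → L1-HIT  vc=[]
5: 0x1d (blk 7, set 3) → MISS  vc=[23]
6: 0x45 (blk 17, set 1) → L1-HIT  vc=[23]
7: 0x17 (blk 5, set 1) → MISS  vc=[23, 17]
8: 0x1c (blk 7, set 3) → L1-HIT  vc=[23, 17]
9: 0x2f (blk 11, set 3) → MISS  vc=[23, 17, 7]
10: 0x1f (blk 7, set 3) → VC-HIT  vc=[23, 17, 11]
11: 0x1f (blk 7, set 3) → L1-HIT  vc=[23, 17, 11]
12: 0x2f (blk 11, set 3) → VC-HIT  vc=[23, 17, 7]
13: 0x1c (blk 7, set 3) → VC-HIT  vc=[23, 17, 11]

VC = [23, 17, 11]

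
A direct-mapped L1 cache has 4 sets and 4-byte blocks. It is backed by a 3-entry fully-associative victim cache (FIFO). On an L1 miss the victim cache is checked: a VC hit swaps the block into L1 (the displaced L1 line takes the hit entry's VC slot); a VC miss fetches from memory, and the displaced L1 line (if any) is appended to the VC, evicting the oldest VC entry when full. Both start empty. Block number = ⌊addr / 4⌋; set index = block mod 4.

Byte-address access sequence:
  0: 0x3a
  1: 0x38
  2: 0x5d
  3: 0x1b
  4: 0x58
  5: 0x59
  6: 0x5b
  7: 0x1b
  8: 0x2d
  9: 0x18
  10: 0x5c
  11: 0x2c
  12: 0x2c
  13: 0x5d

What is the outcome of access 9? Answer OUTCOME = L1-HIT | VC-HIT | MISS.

OUTCOME = L1-HIT

  [0] addr=0x3a blk=14 s=2: MISS | VC []
  [1] addr=0x38 blk=14 s=2: L1-HIT | VC []
  [2] addr=0x5d blk=23 s=3: MISS | VC []
  [3] addr=0x1b blk=6 s=2: MISS | VC [14]
  [4] addr=0x58 blk=22 s=2: MISS | VC [14, 6]
  [5] addr=0x59 blk=22 s=2: L1-HIT | VC [14, 6]
  [6] addr=0x5b blk=22 s=2: L1-HIT | VC [14, 6]
  [7] addr=0x1b blk=6 s=2: VC-HIT | VC [14, 22]
  [8] addr=0x2d blk=11 s=3: MISS | VC [14, 22, 23]
  [9] addr=0x18 blk=6 s=2: L1-HIT | VC [14, 22, 23]
  [10] addr=0x5c blk=23 s=3: VC-HIT | VC [14, 22, 11]
  [11] addr=0x2c blk=11 s=3: VC-HIT | VC [14, 22, 23]
  [12] addr=0x2c blk=11 s=3: L1-HIT | VC [14, 22, 23]
  [13] addr=0x5d blk=23 s=3: VC-HIT | VC [14, 22, 11]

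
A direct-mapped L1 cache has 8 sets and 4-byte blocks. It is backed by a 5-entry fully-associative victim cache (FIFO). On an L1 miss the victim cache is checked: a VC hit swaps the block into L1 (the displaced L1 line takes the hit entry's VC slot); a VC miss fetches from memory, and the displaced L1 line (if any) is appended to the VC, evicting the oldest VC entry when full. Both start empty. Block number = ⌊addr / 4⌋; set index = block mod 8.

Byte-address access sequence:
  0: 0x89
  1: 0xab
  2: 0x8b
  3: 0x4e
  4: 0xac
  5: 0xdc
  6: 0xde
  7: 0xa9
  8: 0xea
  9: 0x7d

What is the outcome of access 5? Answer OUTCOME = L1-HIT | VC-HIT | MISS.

OUTCOME = MISS

0: 0x89 (blk 34, set 2) → MISS  vc=[]
1: 0xab (blk 42, set 2) → MISS  vc=[34]
2: 0x8b (blk 34, set 2) → VC-HIT  vc=[42]
3: 0x4e (blk 19, set 3) → MISS  vc=[42]
4: 0xac (blk 43, set 3) → MISS  vc=[42, 19]
5: 0xdc (blk 55, set 7) → MISS  vc=[42, 19]
6: 0xde (blk 55, set 7) → L1-HIT  vc=[42, 19]
7: 0xa9 (blk 42, set 2) → VC-HIT  vc=[34, 19]
8: 0xea (blk 58, set 2) → MISS  vc=[34, 19, 42]
9: 0x7d (blk 31, set 7) → MISS  vc=[34, 19, 42, 55]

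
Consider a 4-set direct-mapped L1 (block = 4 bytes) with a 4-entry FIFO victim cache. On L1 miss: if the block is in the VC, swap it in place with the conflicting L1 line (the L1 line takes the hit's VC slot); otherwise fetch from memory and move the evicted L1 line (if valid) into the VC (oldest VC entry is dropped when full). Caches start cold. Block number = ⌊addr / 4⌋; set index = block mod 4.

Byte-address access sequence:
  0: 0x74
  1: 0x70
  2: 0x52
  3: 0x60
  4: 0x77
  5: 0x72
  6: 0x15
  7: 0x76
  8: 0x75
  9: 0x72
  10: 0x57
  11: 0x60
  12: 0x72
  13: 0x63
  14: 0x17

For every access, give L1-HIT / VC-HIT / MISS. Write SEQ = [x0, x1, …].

0: 0x74 (blk 29, set 1) → MISS  vc=[]
1: 0x70 (blk 28, set 0) → MISS  vc=[]
2: 0x52 (blk 20, set 0) → MISS  vc=[28]
3: 0x60 (blk 24, set 0) → MISS  vc=[28, 20]
4: 0x77 (blk 29, set 1) → L1-HIT  vc=[28, 20]
5: 0x72 (blk 28, set 0) → VC-HIT  vc=[24, 20]
6: 0x15 (blk 5, set 1) → MISS  vc=[24, 20, 29]
7: 0x76 (blk 29, set 1) → VC-HIT  vc=[24, 20, 5]
8: 0x75 (blk 29, set 1) → L1-HIT  vc=[24, 20, 5]
9: 0x72 (blk 28, set 0) → L1-HIT  vc=[24, 20, 5]
10: 0x57 (blk 21, set 1) → MISS  vc=[24, 20, 5, 29]
11: 0x60 (blk 24, set 0) → VC-HIT  vc=[28, 20, 5, 29]
12: 0x72 (blk 28, set 0) → VC-HIT  vc=[24, 20, 5, 29]
13: 0x63 (blk 24, set 0) → VC-HIT  vc=[28, 20, 5, 29]
14: 0x17 (blk 5, set 1) → VC-HIT  vc=[28, 20, 21, 29]

SEQ = [MISS, MISS, MISS, MISS, L1-HIT, VC-HIT, MISS, VC-HIT, L1-HIT, L1-HIT, MISS, VC-HIT, VC-HIT, VC-HIT, VC-HIT]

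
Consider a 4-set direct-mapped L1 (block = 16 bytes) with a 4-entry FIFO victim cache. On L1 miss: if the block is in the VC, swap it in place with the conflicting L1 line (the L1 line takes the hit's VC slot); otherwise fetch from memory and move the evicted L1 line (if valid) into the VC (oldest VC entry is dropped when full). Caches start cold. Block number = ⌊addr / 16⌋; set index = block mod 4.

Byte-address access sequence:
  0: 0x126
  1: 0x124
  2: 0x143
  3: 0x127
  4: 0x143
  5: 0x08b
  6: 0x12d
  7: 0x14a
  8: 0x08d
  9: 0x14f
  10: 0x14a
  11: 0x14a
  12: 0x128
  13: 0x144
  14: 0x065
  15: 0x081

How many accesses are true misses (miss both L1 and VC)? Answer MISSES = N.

MISSES = 4

#0 0x126→b18/s2 MISS; vc=[]
#1 0x124→b18/s2 L1-HIT; vc=[]
#2 0x143→b20/s0 MISS; vc=[]
#3 0x127→b18/s2 L1-HIT; vc=[]
#4 0x143→b20/s0 L1-HIT; vc=[]
#5 0x8b→b8/s0 MISS; vc=[20]
#6 0x12d→b18/s2 L1-HIT; vc=[20]
#7 0x14a→b20/s0 VC-HIT; vc=[8]
#8 0x8d→b8/s0 VC-HIT; vc=[20]
#9 0x14f→b20/s0 VC-HIT; vc=[8]
#10 0x14a→b20/s0 L1-HIT; vc=[8]
#11 0x14a→b20/s0 L1-HIT; vc=[8]
#12 0x128→b18/s2 L1-HIT; vc=[8]
#13 0x144→b20/s0 L1-HIT; vc=[8]
#14 0x65→b6/s2 MISS; vc=[8,18]
#15 0x81→b8/s0 VC-HIT; vc=[20,18]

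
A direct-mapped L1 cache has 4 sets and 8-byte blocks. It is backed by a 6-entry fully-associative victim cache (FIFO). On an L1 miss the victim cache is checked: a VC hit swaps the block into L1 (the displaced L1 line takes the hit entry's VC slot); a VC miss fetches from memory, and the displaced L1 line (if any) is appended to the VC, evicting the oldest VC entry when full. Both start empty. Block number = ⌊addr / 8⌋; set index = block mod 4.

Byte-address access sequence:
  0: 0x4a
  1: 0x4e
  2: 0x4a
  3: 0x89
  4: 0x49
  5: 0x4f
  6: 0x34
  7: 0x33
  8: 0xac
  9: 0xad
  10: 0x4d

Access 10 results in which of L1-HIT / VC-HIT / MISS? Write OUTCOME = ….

OUTCOME = VC-HIT

  [0] addr=0x4a blk=9 s=1: MISS | VC []
  [1] addr=0x4e blk=9 s=1: L1-HIT | VC []
  [2] addr=0x4a blk=9 s=1: L1-HIT | VC []
  [3] addr=0x89 blk=17 s=1: MISS | VC [9]
  [4] addr=0x49 blk=9 s=1: VC-HIT | VC [17]
  [5] addr=0x4f blk=9 s=1: L1-HIT | VC [17]
  [6] addr=0x34 blk=6 s=2: MISS | VC [17]
  [7] addr=0x33 blk=6 s=2: L1-HIT | VC [17]
  [8] addr=0xac blk=21 s=1: MISS | VC [17, 9]
  [9] addr=0xad blk=21 s=1: L1-HIT | VC [17, 9]
  [10] addr=0x4d blk=9 s=1: VC-HIT | VC [17, 21]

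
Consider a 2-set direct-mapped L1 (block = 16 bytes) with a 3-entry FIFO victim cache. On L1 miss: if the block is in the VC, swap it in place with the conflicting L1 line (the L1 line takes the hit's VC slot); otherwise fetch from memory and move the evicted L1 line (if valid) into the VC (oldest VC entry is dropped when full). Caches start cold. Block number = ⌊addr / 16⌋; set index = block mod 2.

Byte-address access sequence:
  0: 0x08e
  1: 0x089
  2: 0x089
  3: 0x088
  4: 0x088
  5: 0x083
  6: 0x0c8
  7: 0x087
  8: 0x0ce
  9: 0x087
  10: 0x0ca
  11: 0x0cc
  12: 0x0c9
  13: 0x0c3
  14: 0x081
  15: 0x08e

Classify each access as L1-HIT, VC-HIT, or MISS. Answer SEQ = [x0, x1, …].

  [0] addr=0x8e blk=8 s=0: MISS | VC []
  [1] addr=0x89 blk=8 s=0: L1-HIT | VC []
  [2] addr=0x89 blk=8 s=0: L1-HIT | VC []
  [3] addr=0x88 blk=8 s=0: L1-HIT | VC []
  [4] addr=0x88 blk=8 s=0: L1-HIT | VC []
  [5] addr=0x83 blk=8 s=0: L1-HIT | VC []
  [6] addr=0xc8 blk=12 s=0: MISS | VC [8]
  [7] addr=0x87 blk=8 s=0: VC-HIT | VC [12]
  [8] addr=0xce blk=12 s=0: VC-HIT | VC [8]
  [9] addr=0x87 blk=8 s=0: VC-HIT | VC [12]
  [10] addr=0xca blk=12 s=0: VC-HIT | VC [8]
  [11] addr=0xcc blk=12 s=0: L1-HIT | VC [8]
  [12] addr=0xc9 blk=12 s=0: L1-HIT | VC [8]
  [13] addr=0xc3 blk=12 s=0: L1-HIT | VC [8]
  [14] addr=0x81 blk=8 s=0: VC-HIT | VC [12]
  [15] addr=0x8e blk=8 s=0: L1-HIT | VC [12]

SEQ = [MISS, L1-HIT, L1-HIT, L1-HIT, L1-HIT, L1-HIT, MISS, VC-HIT, VC-HIT, VC-HIT, VC-HIT, L1-HIT, L1-HIT, L1-HIT, VC-HIT, L1-HIT]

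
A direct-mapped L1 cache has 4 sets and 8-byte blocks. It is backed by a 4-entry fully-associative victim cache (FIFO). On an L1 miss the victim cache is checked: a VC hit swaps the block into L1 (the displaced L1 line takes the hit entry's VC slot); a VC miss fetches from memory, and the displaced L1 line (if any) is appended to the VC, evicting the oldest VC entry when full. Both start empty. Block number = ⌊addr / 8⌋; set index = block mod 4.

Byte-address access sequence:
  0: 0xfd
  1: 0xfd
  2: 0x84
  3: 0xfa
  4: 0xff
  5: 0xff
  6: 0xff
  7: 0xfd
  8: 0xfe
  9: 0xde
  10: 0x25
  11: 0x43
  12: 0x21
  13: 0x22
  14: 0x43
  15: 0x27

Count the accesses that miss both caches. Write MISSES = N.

MISSES = 5

  [0] addr=0xfd blk=31 s=3: MISS | VC []
  [1] addr=0xfd blk=31 s=3: L1-HIT | VC []
  [2] addr=0x84 blk=16 s=0: MISS | VC []
  [3] addr=0xfa blk=31 s=3: L1-HIT | VC []
  [4] addr=0xff blk=31 s=3: L1-HIT | VC []
  [5] addr=0xff blk=31 s=3: L1-HIT | VC []
  [6] addr=0xff blk=31 s=3: L1-HIT | VC []
  [7] addr=0xfd blk=31 s=3: L1-HIT | VC []
  [8] addr=0xfe blk=31 s=3: L1-HIT | VC []
  [9] addr=0xde blk=27 s=3: MISS | VC [31]
  [10] addr=0x25 blk=4 s=0: MISS | VC [31, 16]
  [11] addr=0x43 blk=8 s=0: MISS | VC [31, 16, 4]
  [12] addr=0x21 blk=4 s=0: VC-HIT | VC [31, 16, 8]
  [13] addr=0x22 blk=4 s=0: L1-HIT | VC [31, 16, 8]
  [14] addr=0x43 blk=8 s=0: VC-HIT | VC [31, 16, 4]
  [15] addr=0x27 blk=4 s=0: VC-HIT | VC [31, 16, 8]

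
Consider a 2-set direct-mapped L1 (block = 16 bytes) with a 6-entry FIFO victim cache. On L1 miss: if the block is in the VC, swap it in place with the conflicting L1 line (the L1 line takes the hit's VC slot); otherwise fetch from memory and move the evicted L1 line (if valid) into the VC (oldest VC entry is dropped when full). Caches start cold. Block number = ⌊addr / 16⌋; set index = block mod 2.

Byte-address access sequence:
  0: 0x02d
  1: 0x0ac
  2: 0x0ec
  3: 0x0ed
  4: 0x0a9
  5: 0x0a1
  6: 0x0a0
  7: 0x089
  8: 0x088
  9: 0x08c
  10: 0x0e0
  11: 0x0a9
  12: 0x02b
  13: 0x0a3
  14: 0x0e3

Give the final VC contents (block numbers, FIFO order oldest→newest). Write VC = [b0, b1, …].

VC = [2, 8, 10]

#0 0x2d→b2/s0 MISS; vc=[]
#1 0xac→b10/s0 MISS; vc=[2]
#2 0xec→b14/s0 MISS; vc=[2,10]
#3 0xed→b14/s0 L1-HIT; vc=[2,10]
#4 0xa9→b10/s0 VC-HIT; vc=[2,14]
#5 0xa1→b10/s0 L1-HIT; vc=[2,14]
#6 0xa0→b10/s0 L1-HIT; vc=[2,14]
#7 0x89→b8/s0 MISS; vc=[2,14,10]
#8 0x88→b8/s0 L1-HIT; vc=[2,14,10]
#9 0x8c→b8/s0 L1-HIT; vc=[2,14,10]
#10 0xe0→b14/s0 VC-HIT; vc=[2,8,10]
#11 0xa9→b10/s0 VC-HIT; vc=[2,8,14]
#12 0x2b→b2/s0 VC-HIT; vc=[10,8,14]
#13 0xa3→b10/s0 VC-HIT; vc=[2,8,14]
#14 0xe3→b14/s0 VC-HIT; vc=[2,8,10]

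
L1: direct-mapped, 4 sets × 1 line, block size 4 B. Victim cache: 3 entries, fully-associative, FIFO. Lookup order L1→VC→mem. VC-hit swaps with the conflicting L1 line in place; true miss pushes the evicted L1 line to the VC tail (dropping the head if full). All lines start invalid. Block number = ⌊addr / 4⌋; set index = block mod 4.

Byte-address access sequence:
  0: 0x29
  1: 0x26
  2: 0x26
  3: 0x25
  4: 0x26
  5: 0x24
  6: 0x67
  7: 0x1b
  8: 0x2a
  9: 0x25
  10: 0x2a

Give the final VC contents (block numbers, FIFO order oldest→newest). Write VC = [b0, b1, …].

#0 0x29→b10/s2 MISS; vc=[]
#1 0x26→b9/s1 MISS; vc=[]
#2 0x26→b9/s1 L1-HIT; vc=[]
#3 0x25→b9/s1 L1-HIT; vc=[]
#4 0x26→b9/s1 L1-HIT; vc=[]
#5 0x24→b9/s1 L1-HIT; vc=[]
#6 0x67→b25/s1 MISS; vc=[9]
#7 0x1b→b6/s2 MISS; vc=[9,10]
#8 0x2a→b10/s2 VC-HIT; vc=[9,6]
#9 0x25→b9/s1 VC-HIT; vc=[25,6]
#10 0x2a→b10/s2 L1-HIT; vc=[25,6]

VC = [25, 6]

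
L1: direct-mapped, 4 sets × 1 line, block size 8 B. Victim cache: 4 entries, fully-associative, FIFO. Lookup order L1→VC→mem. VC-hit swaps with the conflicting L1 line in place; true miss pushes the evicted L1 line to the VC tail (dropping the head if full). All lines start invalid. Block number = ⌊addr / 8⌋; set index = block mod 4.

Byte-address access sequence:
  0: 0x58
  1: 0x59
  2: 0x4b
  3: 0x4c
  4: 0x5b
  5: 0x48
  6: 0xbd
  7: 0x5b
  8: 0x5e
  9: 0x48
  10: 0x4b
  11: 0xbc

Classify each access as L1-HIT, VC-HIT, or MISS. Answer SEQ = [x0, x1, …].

SEQ = [MISS, L1-HIT, MISS, L1-HIT, L1-HIT, L1-HIT, MISS, VC-HIT, L1-HIT, L1-HIT, L1-HIT, VC-HIT]

0: 0x58 (blk 11, set 3) → MISS  vc=[]
1: 0x59 (blk 11, set 3) → L1-HIT  vc=[]
2: 0x4b (blk 9, set 1) → MISS  vc=[]
3: 0x4c (blk 9, set 1) → L1-HIT  vc=[]
4: 0x5b (blk 11, set 3) → L1-HIT  vc=[]
5: 0x48 (blk 9, set 1) → L1-HIT  vc=[]
6: 0xbd (blk 23, set 3) → MISS  vc=[11]
7: 0x5b (blk 11, set 3) → VC-HIT  vc=[23]
8: 0x5e (blk 11, set 3) → L1-HIT  vc=[23]
9: 0x48 (blk 9, set 1) → L1-HIT  vc=[23]
10: 0x4b (blk 9, set 1) → L1-HIT  vc=[23]
11: 0xbc (blk 23, set 3) → VC-HIT  vc=[11]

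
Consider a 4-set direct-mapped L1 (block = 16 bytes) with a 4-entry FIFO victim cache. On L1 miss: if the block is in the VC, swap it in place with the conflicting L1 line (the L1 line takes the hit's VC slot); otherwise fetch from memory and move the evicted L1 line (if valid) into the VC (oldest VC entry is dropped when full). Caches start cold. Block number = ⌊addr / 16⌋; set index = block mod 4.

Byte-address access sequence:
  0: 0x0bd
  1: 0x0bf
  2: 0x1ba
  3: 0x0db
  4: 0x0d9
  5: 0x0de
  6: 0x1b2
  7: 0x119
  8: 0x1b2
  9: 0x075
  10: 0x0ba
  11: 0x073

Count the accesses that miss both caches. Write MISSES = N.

MISSES = 5

  [0] addr=0xbd blk=11 s=3: MISS | VC []
  [1] addr=0xbf blk=11 s=3: L1-HIT | VC []
  [2] addr=0x1ba blk=27 s=3: MISS | VC [11]
  [3] addr=0xdb blk=13 s=1: MISS | VC [11]
  [4] addr=0xd9 blk=13 s=1: L1-HIT | VC [11]
  [5] addr=0xde blk=13 s=1: L1-HIT | VC [11]
  [6] addr=0x1b2 blk=27 s=3: L1-HIT | VC [11]
  [7] addr=0x119 blk=17 s=1: MISS | VC [11, 13]
  [8] addr=0x1b2 blk=27 s=3: L1-HIT | VC [11, 13]
  [9] addr=0x75 blk=7 s=3: MISS | VC [11, 13, 27]
  [10] addr=0xba blk=11 s=3: VC-HIT | VC [7, 13, 27]
  [11] addr=0x73 blk=7 s=3: VC-HIT | VC [11, 13, 27]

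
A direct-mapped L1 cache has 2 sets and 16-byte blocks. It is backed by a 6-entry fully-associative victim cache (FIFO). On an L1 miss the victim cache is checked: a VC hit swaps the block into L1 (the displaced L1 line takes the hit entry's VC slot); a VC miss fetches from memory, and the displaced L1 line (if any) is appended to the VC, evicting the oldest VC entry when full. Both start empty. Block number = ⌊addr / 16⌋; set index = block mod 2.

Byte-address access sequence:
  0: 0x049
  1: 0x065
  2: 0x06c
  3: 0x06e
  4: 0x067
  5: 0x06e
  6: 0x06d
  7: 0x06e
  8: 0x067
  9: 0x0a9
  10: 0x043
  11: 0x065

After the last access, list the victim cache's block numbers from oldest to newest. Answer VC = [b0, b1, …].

VC = [10, 4]

  [0] addr=0x49 blk=4 s=0: MISS | VC []
  [1] addr=0x65 blk=6 s=0: MISS | VC [4]
  [2] addr=0x6c blk=6 s=0: L1-HIT | VC [4]
  [3] addr=0x6e blk=6 s=0: L1-HIT | VC [4]
  [4] addr=0x67 blk=6 s=0: L1-HIT | VC [4]
  [5] addr=0x6e blk=6 s=0: L1-HIT | VC [4]
  [6] addr=0x6d blk=6 s=0: L1-HIT | VC [4]
  [7] addr=0x6e blk=6 s=0: L1-HIT | VC [4]
  [8] addr=0x67 blk=6 s=0: L1-HIT | VC [4]
  [9] addr=0xa9 blk=10 s=0: MISS | VC [4, 6]
  [10] addr=0x43 blk=4 s=0: VC-HIT | VC [10, 6]
  [11] addr=0x65 blk=6 s=0: VC-HIT | VC [10, 4]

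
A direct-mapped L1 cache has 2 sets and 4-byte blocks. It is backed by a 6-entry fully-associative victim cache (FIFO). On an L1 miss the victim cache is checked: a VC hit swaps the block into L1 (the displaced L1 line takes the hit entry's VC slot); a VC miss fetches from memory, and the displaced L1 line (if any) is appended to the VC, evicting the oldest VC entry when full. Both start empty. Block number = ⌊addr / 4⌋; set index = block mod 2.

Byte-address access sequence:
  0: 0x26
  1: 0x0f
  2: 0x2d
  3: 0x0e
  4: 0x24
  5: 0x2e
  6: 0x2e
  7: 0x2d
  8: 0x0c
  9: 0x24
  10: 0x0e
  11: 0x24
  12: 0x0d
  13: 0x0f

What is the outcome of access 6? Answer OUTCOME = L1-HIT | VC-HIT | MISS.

  [0] addr=0x26 blk=9 s=1: MISS | VC []
  [1] addr=0xf blk=3 s=1: MISS | VC [9]
  [2] addr=0x2d blk=11 s=1: MISS | VC [9, 3]
  [3] addr=0xe blk=3 s=1: VC-HIT | VC [9, 11]
  [4] addr=0x24 blk=9 s=1: VC-HIT | VC [3, 11]
  [5] addr=0x2e blk=11 s=1: VC-HIT | VC [3, 9]
  [6] addr=0x2e blk=11 s=1: L1-HIT | VC [3, 9]
  [7] addr=0x2d blk=11 s=1: L1-HIT | VC [3, 9]
  [8] addr=0xc blk=3 s=1: VC-HIT | VC [11, 9]
  [9] addr=0x24 blk=9 s=1: VC-HIT | VC [11, 3]
  [10] addr=0xe blk=3 s=1: VC-HIT | VC [11, 9]
  [11] addr=0x24 blk=9 s=1: VC-HIT | VC [11, 3]
  [12] addr=0xd blk=3 s=1: VC-HIT | VC [11, 9]
  [13] addr=0xf blk=3 s=1: L1-HIT | VC [11, 9]

OUTCOME = L1-HIT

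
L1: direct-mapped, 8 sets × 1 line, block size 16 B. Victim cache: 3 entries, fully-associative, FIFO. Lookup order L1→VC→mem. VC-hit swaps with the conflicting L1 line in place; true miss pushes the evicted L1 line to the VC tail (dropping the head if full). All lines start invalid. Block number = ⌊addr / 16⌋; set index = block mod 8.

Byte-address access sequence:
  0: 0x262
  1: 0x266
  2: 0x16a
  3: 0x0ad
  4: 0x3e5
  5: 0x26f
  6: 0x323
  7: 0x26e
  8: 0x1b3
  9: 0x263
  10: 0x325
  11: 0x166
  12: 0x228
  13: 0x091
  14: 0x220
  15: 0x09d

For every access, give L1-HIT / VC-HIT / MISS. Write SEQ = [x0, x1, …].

SEQ = [MISS, L1-HIT, MISS, MISS, MISS, VC-HIT, MISS, L1-HIT, MISS, L1-HIT, L1-HIT, VC-HIT, MISS, MISS, L1-HIT, L1-HIT]

#0 0x262→b38/s6 MISS; vc=[]
#1 0x266→b38/s6 L1-HIT; vc=[]
#2 0x16a→b22/s6 MISS; vc=[38]
#3 0xad→b10/s2 MISS; vc=[38]
#4 0x3e5→b62/s6 MISS; vc=[38,22]
#5 0x26f→b38/s6 VC-HIT; vc=[62,22]
#6 0x323→b50/s2 MISS; vc=[62,22,10]
#7 0x26e→b38/s6 L1-HIT; vc=[62,22,10]
#8 0x1b3→b27/s3 MISS; vc=[62,22,10]
#9 0x263→b38/s6 L1-HIT; vc=[62,22,10]
#10 0x325→b50/s2 L1-HIT; vc=[62,22,10]
#11 0x166→b22/s6 VC-HIT; vc=[62,38,10]
#12 0x228→b34/s2 MISS; vc=[38,10,50]
#13 0x91→b9/s1 MISS; vc=[38,10,50]
#14 0x220→b34/s2 L1-HIT; vc=[38,10,50]
#15 0x9d→b9/s1 L1-HIT; vc=[38,10,50]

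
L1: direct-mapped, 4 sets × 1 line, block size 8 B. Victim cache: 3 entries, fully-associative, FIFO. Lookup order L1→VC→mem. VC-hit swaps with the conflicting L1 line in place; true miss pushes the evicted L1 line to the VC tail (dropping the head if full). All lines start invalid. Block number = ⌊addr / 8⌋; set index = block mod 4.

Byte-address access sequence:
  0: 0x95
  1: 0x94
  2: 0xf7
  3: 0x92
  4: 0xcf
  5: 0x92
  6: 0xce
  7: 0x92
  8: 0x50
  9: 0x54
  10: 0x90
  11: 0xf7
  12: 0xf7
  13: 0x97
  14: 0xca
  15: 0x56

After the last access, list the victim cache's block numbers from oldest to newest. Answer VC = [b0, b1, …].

VC = [30, 18]

#0 0x95→b18/s2 MISS; vc=[]
#1 0x94→b18/s2 L1-HIT; vc=[]
#2 0xf7→b30/s2 MISS; vc=[18]
#3 0x92→b18/s2 VC-HIT; vc=[30]
#4 0xcf→b25/s1 MISS; vc=[30]
#5 0x92→b18/s2 L1-HIT; vc=[30]
#6 0xce→b25/s1 L1-HIT; vc=[30]
#7 0x92→b18/s2 L1-HIT; vc=[30]
#8 0x50→b10/s2 MISS; vc=[30,18]
#9 0x54→b10/s2 L1-HIT; vc=[30,18]
#10 0x90→b18/s2 VC-HIT; vc=[30,10]
#11 0xf7→b30/s2 VC-HIT; vc=[18,10]
#12 0xf7→b30/s2 L1-HIT; vc=[18,10]
#13 0x97→b18/s2 VC-HIT; vc=[30,10]
#14 0xca→b25/s1 L1-HIT; vc=[30,10]
#15 0x56→b10/s2 VC-HIT; vc=[30,18]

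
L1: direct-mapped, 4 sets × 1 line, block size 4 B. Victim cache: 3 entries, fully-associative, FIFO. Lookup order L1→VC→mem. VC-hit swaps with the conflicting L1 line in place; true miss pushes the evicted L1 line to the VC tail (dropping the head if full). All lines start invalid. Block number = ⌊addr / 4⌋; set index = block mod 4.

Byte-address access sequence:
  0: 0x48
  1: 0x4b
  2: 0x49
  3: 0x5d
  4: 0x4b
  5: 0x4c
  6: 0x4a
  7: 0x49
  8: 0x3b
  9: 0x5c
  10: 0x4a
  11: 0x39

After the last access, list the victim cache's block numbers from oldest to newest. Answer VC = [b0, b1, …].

VC = [19, 18]

0: 0x48 (blk 18, set 2) → MISS  vc=[]
1: 0x4b (blk 18, set 2) → L1-HIT  vc=[]
2: 0x49 (blk 18, set 2) → L1-HIT  vc=[]
3: 0x5d (blk 23, set 3) → MISS  vc=[]
4: 0x4b (blk 18, set 2) → L1-HIT  vc=[]
5: 0x4c (blk 19, set 3) → MISS  vc=[23]
6: 0x4a (blk 18, set 2) → L1-HIT  vc=[23]
7: 0x49 (blk 18, set 2) → L1-HIT  vc=[23]
8: 0x3b (blk 14, set 2) → MISS  vc=[23, 18]
9: 0x5c (blk 23, set 3) → VC-HIT  vc=[19, 18]
10: 0x4a (blk 18, set 2) → VC-HIT  vc=[19, 14]
11: 0x39 (blk 14, set 2) → VC-HIT  vc=[19, 18]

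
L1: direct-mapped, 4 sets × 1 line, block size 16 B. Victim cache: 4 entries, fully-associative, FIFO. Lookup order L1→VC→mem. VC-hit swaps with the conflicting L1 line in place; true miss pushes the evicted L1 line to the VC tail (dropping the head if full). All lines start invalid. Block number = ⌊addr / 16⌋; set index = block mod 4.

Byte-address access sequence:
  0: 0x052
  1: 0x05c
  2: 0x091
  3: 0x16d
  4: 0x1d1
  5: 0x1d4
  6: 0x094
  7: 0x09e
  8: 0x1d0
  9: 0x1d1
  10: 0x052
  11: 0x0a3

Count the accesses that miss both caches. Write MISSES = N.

MISSES = 5

#0 0x52→b5/s1 MISS; vc=[]
#1 0x5c→b5/s1 L1-HIT; vc=[]
#2 0x91→b9/s1 MISS; vc=[5]
#3 0x16d→b22/s2 MISS; vc=[5]
#4 0x1d1→b29/s1 MISS; vc=[5,9]
#5 0x1d4→b29/s1 L1-HIT; vc=[5,9]
#6 0x94→b9/s1 VC-HIT; vc=[5,29]
#7 0x9e→b9/s1 L1-HIT; vc=[5,29]
#8 0x1d0→b29/s1 VC-HIT; vc=[5,9]
#9 0x1d1→b29/s1 L1-HIT; vc=[5,9]
#10 0x52→b5/s1 VC-HIT; vc=[29,9]
#11 0xa3→b10/s2 MISS; vc=[29,9,22]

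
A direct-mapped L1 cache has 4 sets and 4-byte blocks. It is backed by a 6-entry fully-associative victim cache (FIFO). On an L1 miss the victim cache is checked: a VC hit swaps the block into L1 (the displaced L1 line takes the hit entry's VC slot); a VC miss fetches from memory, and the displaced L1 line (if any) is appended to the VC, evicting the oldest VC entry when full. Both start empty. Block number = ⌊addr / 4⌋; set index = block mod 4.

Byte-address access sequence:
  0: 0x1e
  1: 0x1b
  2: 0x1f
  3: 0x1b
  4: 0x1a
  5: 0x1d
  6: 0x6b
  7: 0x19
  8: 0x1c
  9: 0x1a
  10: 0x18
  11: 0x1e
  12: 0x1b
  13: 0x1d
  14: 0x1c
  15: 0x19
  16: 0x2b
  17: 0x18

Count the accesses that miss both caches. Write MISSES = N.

MISSES = 4

0: 0x1e (blk 7, set 3) → MISS  vc=[]
1: 0x1b (blk 6, set 2) → MISS  vc=[]
2: 0x1f (blk 7, set 3) → L1-HIT  vc=[]
3: 0x1b (blk 6, set 2) → L1-HIT  vc=[]
4: 0x1a (blk 6, set 2) → L1-HIT  vc=[]
5: 0x1d (blk 7, set 3) → L1-HIT  vc=[]
6: 0x6b (blk 26, set 2) → MISS  vc=[6]
7: 0x19 (blk 6, set 2) → VC-HIT  vc=[26]
8: 0x1c (blk 7, set 3) → L1-HIT  vc=[26]
9: 0x1a (blk 6, set 2) → L1-HIT  vc=[26]
10: 0x18 (blk 6, set 2) → L1-HIT  vc=[26]
11: 0x1e (blk 7, set 3) → L1-HIT  vc=[26]
12: 0x1b (blk 6, set 2) → L1-HIT  vc=[26]
13: 0x1d (blk 7, set 3) → L1-HIT  vc=[26]
14: 0x1c (blk 7, set 3) → L1-HIT  vc=[26]
15: 0x19 (blk 6, set 2) → L1-HIT  vc=[26]
16: 0x2b (blk 10, set 2) → MISS  vc=[26, 6]
17: 0x18 (blk 6, set 2) → VC-HIT  vc=[26, 10]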